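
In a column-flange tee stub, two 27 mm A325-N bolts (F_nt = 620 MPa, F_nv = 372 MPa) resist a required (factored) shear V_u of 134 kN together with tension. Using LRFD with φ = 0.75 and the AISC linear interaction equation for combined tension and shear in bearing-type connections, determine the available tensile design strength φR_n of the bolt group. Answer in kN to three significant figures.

469 kN

A_b = π·27²/4 = 572.6 mm²; f_rv = 134 × 1000 / (2 × 572.6) = 117 MPa.
F'_nt = 1.3 F_nt − (F_nt / φF_nv) f_rv = 1.3·620 − (620/(0.75·372))·117 = 546 MPa, capped at F_nt → F'_nt = 546 MPa.
R_n = F'_nt · A_b · n = 546 × 572.6 × 2 / 1000 = 625.2 kN.
Design strength φR_n = 0.75 × 625.2 = 469 kN.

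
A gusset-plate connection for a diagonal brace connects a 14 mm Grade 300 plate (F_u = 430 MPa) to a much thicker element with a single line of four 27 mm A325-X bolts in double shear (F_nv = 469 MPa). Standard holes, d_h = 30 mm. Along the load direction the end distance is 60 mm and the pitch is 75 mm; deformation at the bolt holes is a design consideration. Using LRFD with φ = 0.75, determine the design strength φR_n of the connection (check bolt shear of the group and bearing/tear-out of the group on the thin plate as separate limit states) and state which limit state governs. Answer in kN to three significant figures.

975 kN (bearing governs)

Bolt shear: A_b = π·27²/4 = 572.6 mm²; R_n = 469 × 572.6 × 4 × 2 / 1000 = 2148 kN → 0.75 × 2148 = 1610 kN.
Bearing (1.2 l_c t F_u ≤ 2.4 d t F_u): upper limit = 2.4·27·14·430 / 1000 = 390.1 kN.
  Edge l_c = 60 − 30/2 = 45 → r_n = 325.1 kN; interior l_c = 75 − 30 = 45 → r_n = 325.1 kN.
  R_n,bearing = 1·325.1 + 3·325.1 = 1300 kN → 0.75 × 1300 = 975 kN.
Bearing governs: 975 kN.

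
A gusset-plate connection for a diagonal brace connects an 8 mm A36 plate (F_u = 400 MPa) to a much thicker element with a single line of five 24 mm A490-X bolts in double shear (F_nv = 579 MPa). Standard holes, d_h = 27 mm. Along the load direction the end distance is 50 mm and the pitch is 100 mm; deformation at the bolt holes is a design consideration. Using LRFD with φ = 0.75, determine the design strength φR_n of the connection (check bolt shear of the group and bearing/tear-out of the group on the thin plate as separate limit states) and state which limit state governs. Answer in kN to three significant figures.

658 kN (bearing governs)

Bolt shear: A_b = π·24²/4 = 452.4 mm²; R_n = 579 × 452.4 × 5 × 2 / 1000 = 2619 kN → 0.75 × 2619 = 1960 kN.
Bearing (1.2 l_c t F_u ≤ 2.4 d t F_u): upper limit = 2.4·24·8·400 / 1000 = 184.3 kN.
  Edge l_c = 50 − 27/2 = 36.5 → r_n = 140.2 kN; interior l_c = 100 − 27 = 73 → r_n = 184.3 kN.
  R_n,bearing = 1·140.2 + 4·184.3 = 877.4 kN → 0.75 × 877.4 = 658 kN.
Bearing governs: 658 kN.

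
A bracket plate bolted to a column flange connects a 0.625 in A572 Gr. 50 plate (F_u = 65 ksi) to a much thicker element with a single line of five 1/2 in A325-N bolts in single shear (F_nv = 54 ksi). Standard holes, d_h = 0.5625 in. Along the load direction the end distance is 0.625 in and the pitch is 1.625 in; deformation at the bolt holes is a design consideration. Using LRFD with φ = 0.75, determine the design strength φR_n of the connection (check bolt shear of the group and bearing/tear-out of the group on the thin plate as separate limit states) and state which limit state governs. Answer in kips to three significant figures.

Bolt shear: A_b = π·0.5²/4 = 0.1963 in²; R_n = 54 × 0.1963 × 5 × 1 = 53.01 kips → 0.75 × 53.01 = 39.8 kips.
Bearing (1.2 l_c t F_u ≤ 2.4 d t F_u): upper limit = 2.4·0.5·0.625·65 = 48.75 kips.
  Edge l_c = 0.625 − 0.5625/2 = 0.3438 → r_n = 16.76 kips; interior l_c = 1.625 − 0.5625 = 1.062 → r_n = 48.75 kips.
  R_n,bearing = 1·16.76 + 4·48.75 = 211.8 kips → 0.75 × 211.8 = 159 kips.
Bolt shear governs: 39.8 kips.

39.8 kips (bolt shear governs)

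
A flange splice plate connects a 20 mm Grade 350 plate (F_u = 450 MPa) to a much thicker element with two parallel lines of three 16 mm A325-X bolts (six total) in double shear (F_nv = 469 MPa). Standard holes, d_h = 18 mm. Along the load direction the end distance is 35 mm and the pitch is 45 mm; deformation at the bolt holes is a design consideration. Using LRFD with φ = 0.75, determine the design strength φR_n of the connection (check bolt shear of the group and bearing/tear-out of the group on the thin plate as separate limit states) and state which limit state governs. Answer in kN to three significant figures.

Bolt shear: A_b = π·16²/4 = 201.1 mm²; R_n = 469 × 201.1 × 6 × 2 / 1000 = 1132 kN → 0.75 × 1132 = 849 kN.
Bearing (1.2 l_c t F_u ≤ 2.4 d t F_u): upper limit = 2.4·16·20·450 / 1000 = 345.6 kN.
  Edge l_c = 35 − 18/2 = 26 → r_n = 280.8 kN; interior l_c = 45 − 18 = 27 → r_n = 291.6 kN.
  R_n,bearing = 2·280.8 + 4·291.6 = 1728 kN → 0.75 × 1728 = 1300 kN.
Bolt shear governs: 849 kN.

849 kN (bolt shear governs)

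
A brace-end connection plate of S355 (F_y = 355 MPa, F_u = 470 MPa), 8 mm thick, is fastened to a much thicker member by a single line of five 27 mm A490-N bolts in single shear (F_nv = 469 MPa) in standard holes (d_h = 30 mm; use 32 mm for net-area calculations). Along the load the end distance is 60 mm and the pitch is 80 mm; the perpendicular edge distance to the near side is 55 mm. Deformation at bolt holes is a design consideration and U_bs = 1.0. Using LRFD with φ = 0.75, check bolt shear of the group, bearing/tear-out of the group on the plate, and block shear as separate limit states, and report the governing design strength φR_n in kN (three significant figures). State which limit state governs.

Bolt shear: A_b = π·27²/4 = 572.6 mm²; R_n = 469 × 572.6 × 5 × 1 / 1000 = 1343 kN → 0.75 × 1343 = 1010 kN.
Bearing: edge l_c = 45, r_n = 203 kN; interior l_c = 50, r_n = 225.6 kN; R_n = 203 + 4·225.6 = 1105 kN → 829 kN.
Block shear: A_gv = 3040, A_nv = 1888, A_nt = 312 mm²; R_n = min(0.6F_uA_nv, 0.6F_yA_gv) + U_bs·F_u·A_nt = 679.1 kN → 509 kN.
Block shear governs: 509 kN.

509 kN (block shear governs)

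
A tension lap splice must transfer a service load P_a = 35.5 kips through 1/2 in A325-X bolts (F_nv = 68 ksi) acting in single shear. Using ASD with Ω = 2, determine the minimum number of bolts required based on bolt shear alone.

A_b = π·0.5²/4 = 0.1963 in².
Per-bolt allowable strength R_n/Ω = 68 × 0.1963 × 1 / 2 = 6.676 kips.
n ≥ 35.5 / 6.676 = 5.318 → use 6 bolts.

6 bolts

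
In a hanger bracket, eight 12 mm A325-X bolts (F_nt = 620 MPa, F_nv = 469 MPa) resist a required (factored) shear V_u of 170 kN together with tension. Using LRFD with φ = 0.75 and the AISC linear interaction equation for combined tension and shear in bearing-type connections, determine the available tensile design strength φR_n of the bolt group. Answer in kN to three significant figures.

A_b = π·12²/4 = 113.1 mm²; f_rv = 170 × 1000 / (8 × 113.1) = 187.9 MPa.
F'_nt = 1.3 F_nt − (F_nt / φF_nv) f_rv = 1.3·620 − (620/(0.75·469))·187.9 = 474.8 MPa, capped at F_nt → F'_nt = 474.8 MPa.
R_n = F'_nt · A_b · n = 474.8 × 113.1 × 8 / 1000 = 429.6 kN.
Design strength φR_n = 0.75 × 429.6 = 322 kN.

322 kN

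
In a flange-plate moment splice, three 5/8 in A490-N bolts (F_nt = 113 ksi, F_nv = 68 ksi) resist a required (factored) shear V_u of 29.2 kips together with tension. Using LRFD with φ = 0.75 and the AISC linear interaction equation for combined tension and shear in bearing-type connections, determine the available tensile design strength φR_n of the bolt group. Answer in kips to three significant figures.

52.9 kips

A_b = π·0.625²/4 = 0.3068 in²; f_rv = 29.2 / (3 × 0.3068) = 31.73 ksi.
F'_nt = 1.3 F_nt − (F_nt / φF_nv) f_rv = 1.3·113 − (113/(0.75·68))·31.73 = 76.61 ksi, capped at F_nt → F'_nt = 76.61 ksi.
R_n = F'_nt · A_b · n = 76.61 × 0.3068 × 3 = 70.51 kips.
Design strength φR_n = 0.75 × 70.51 = 52.9 kips.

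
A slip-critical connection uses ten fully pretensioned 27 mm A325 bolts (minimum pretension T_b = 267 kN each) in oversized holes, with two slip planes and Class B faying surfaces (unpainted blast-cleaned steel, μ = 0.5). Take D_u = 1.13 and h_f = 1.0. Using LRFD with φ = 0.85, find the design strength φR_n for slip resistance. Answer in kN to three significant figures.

2560 kN

R_n = μ · D_u · h_f · T_b · n_s · n_b = 0.5 × 1.13 × 1.0 × 267 × 2 × 10 = 3017 kN.
Design strength φR_n = 0.85 × 3017 = 2560 kN.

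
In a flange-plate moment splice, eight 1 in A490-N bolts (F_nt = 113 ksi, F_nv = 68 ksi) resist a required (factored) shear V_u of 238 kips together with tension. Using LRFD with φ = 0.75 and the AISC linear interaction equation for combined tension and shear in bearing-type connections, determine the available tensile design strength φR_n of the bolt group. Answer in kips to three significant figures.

297 kips

A_b = π·1²/4 = 0.7854 in²; f_rv = 238 / (8 × 0.7854) = 37.88 ksi.
F'_nt = 1.3 F_nt − (F_nt / φF_nv) f_rv = 1.3·113 − (113/(0.75·68))·37.88 = 62.97 ksi, capped at F_nt → F'_nt = 62.97 ksi.
R_n = F'_nt · A_b · n = 62.97 × 0.7854 × 8 = 395.7 kips.
Design strength φR_n = 0.75 × 395.7 = 297 kips.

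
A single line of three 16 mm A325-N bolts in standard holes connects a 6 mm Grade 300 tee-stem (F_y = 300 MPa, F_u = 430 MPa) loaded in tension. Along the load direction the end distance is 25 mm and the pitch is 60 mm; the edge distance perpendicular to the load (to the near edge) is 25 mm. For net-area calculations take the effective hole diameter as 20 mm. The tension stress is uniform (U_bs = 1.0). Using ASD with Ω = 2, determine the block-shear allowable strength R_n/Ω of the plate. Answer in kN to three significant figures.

Shear plane L_v = 25 + 2·60 = 145 mm; A_gv = 145 × 6 = 870 mm².
A_nv = (145 − 2.5·20) × 6 = 570 mm².
A_nt = (25 − 0.5·20) × 6 = 90 mm².
0.6 F_u A_nv = 147.1 kN; 0.6 F_y A_gv = 156.6 kN → shear rupture governs the shear term.
R_n = 147.1 + 1.0 × 430 × 90 / 1000 = 185.8 kN.
Allowable strength R_n/Ω = 185.8 / 2 = 92.9 kN.

92.9 kN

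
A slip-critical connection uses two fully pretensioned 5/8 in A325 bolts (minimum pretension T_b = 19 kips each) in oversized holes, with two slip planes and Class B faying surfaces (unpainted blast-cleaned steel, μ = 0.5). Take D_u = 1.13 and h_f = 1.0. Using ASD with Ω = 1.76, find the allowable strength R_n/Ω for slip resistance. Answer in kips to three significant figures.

24.4 kips

R_n = μ · D_u · h_f · T_b · n_s · n_b = 0.5 × 1.13 × 1.0 × 19 × 2 × 2 = 42.94 kips.
Allowable strength R_n/Ω = 42.94 / 1.76 = 24.4 kips.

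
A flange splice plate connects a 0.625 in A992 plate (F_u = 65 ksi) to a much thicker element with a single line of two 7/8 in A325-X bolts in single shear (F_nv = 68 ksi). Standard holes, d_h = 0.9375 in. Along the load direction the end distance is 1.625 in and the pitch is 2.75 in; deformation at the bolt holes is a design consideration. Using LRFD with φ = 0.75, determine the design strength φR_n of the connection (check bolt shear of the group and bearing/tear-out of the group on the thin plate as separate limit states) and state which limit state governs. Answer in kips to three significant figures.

Bolt shear: A_b = π·0.875²/4 = 0.6013 in²; R_n = 68 × 0.6013 × 2 × 1 = 81.78 kips → 0.75 × 81.78 = 61.3 kips.
Bearing (1.2 l_c t F_u ≤ 2.4 d t F_u): upper limit = 2.4·0.875·0.625·65 = 85.31 kips.
  Edge l_c = 1.625 − 0.9375/2 = 1.156 → r_n = 56.37 kips; interior l_c = 2.75 − 0.9375 = 1.812 → r_n = 85.31 kips.
  R_n,bearing = 1·56.37 + 1·85.31 = 141.7 kips → 0.75 × 141.7 = 106 kips.
Bolt shear governs: 61.3 kips.

61.3 kips (bolt shear governs)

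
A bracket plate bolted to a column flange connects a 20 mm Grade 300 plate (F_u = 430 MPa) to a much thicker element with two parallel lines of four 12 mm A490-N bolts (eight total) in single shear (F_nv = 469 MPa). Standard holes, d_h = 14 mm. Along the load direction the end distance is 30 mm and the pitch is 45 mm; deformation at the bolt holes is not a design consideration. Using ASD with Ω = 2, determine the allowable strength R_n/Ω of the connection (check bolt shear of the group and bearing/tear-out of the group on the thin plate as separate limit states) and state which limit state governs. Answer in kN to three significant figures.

Bolt shear: A_b = π·12²/4 = 113.1 mm²; R_n = 469 × 113.1 × 8 × 1 / 1000 = 424.3 kN → 424.3 / 2 = 212 kN.
Bearing (1.5 l_c t F_u ≤ 3.0 d t F_u): upper limit = 3.0·12·20·430 / 1000 = 309.6 kN.
  Edge l_c = 30 − 14/2 = 23 → r_n = 296.7 kN; interior l_c = 45 − 14 = 31 → r_n = 309.6 kN.
  R_n,bearing = 2·296.7 + 6·309.6 = 2451 kN → 2451 / 2 = 1230 kN.
Bolt shear governs: 212 kN.

212 kN (bolt shear governs)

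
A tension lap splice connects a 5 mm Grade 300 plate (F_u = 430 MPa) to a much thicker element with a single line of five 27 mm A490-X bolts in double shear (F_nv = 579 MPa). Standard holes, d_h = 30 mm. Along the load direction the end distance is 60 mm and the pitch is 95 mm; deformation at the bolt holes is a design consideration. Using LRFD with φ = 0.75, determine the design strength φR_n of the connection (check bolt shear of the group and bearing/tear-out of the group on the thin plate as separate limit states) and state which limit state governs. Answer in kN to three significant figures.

Bolt shear: A_b = π·27²/4 = 572.6 mm²; R_n = 579 × 572.6 × 5 × 2 / 1000 = 3315 kN → 0.75 × 3315 = 2490 kN.
Bearing (1.2 l_c t F_u ≤ 2.4 d t F_u): upper limit = 2.4·27·5·430 / 1000 = 139.3 kN.
  Edge l_c = 60 − 30/2 = 45 → r_n = 116.1 kN; interior l_c = 95 − 30 = 65 → r_n = 139.3 kN.
  R_n,bearing = 1·116.1 + 4·139.3 = 673.4 kN → 0.75 × 673.4 = 505 kN.
Bearing governs: 505 kN.

505 kN (bearing governs)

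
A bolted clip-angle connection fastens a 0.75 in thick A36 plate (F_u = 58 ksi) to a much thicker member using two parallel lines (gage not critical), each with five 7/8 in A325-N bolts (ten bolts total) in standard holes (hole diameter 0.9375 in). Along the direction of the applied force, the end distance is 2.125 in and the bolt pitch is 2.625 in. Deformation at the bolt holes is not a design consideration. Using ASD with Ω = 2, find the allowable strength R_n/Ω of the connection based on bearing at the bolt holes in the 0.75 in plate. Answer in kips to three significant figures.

549 kips

Per bolt r_n = 1.5 l_c t F_u ≤ 3.0 d t F_u; upper limit = 3.0 × 0.875 × 0.75 × 58 = 114.2 kips.
Edge bolt: l_c = 2.125 − 0.9375/2 = 1.656 in → 1.5 × 1.656 × 0.75 × 58 = 108.1 → r_n = 108.1 kips.
Interior bolts: l_c = 2.625 − 0.9375 = 1.688 in → 1.5 × 1.688 × 0.75 × 58 = 110.1 → r_n = 110.1 kips.
R_n = 2 × 108.1 + 8 × 110.1 = 1097 kips.
Allowable strength R_n/Ω = 1097 / 2 = 549 kips.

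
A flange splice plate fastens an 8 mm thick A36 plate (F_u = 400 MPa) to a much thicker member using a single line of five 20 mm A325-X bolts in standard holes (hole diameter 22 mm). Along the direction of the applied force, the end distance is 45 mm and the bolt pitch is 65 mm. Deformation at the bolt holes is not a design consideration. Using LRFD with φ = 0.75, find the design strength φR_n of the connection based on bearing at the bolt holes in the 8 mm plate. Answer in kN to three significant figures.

Per bolt r_n = 1.5 l_c t F_u ≤ 3.0 d t F_u; upper limit = 3.0 × 20 × 8 × 400 / 1000 = 192 kN.
Edge bolt: l_c = 45 − 22/2 = 34 mm → 1.5 × 34 × 8 × 400 / 1000 = 163.2 → r_n = 163.2 kN.
Interior bolts: l_c = 65 − 22 = 43 mm → 1.5 × 43 × 8 × 400 / 1000 = 206.4 → r_n = 192 kN.
R_n = 1 × 163.2 + 4 × 192 = 931.2 kN.
Design strength φR_n = 0.75 × 931.2 = 698 kN.

698 kN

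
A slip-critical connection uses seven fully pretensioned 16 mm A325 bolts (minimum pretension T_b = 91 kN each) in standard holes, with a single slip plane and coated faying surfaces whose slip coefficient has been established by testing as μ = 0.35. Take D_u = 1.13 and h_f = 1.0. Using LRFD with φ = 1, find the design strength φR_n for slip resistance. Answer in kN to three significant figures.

252 kN

R_n = μ · D_u · h_f · T_b · n_s · n_b = 0.35 × 1.13 × 1.0 × 91 × 1 × 7 = 251.9 kN.
Design strength φR_n = 1 × 251.9 = 252 kN.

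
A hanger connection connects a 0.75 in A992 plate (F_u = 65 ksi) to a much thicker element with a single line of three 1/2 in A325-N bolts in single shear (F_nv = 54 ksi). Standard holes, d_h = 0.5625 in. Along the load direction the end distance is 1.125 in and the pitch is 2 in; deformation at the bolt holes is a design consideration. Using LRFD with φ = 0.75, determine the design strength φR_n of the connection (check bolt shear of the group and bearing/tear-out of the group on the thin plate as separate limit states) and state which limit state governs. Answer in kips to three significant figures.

Bolt shear: A_b = π·0.5²/4 = 0.1963 in²; R_n = 54 × 0.1963 × 3 × 1 = 31.81 kips → 0.75 × 31.81 = 23.9 kips.
Bearing (1.2 l_c t F_u ≤ 2.4 d t F_u): upper limit = 2.4·0.5·0.75·65 = 58.5 kips.
  Edge l_c = 1.125 − 0.5625/2 = 0.8438 → r_n = 49.36 kips; interior l_c = 2 − 0.5625 = 1.438 → r_n = 58.5 kips.
  R_n,bearing = 1·49.36 + 2·58.5 = 166.4 kips → 0.75 × 166.4 = 125 kips.
Bolt shear governs: 23.9 kips.

23.9 kips (bolt shear governs)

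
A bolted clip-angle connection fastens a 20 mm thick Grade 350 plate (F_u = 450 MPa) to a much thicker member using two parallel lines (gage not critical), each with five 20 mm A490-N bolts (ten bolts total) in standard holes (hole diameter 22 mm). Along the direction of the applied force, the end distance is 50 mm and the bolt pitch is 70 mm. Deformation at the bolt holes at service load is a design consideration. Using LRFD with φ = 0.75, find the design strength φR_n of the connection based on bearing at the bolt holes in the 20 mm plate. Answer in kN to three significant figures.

3220 kN

Per bolt r_n = 1.2 l_c t F_u ≤ 2.4 d t F_u; upper limit = 2.4 × 20 × 20 × 450 / 1000 = 432 kN.
Edge bolt: l_c = 50 − 22/2 = 39 mm → 1.2 × 39 × 20 × 450 / 1000 = 421.2 → r_n = 421.2 kN.
Interior bolts: l_c = 70 − 22 = 48 mm → 1.2 × 48 × 20 × 450 / 1000 = 518.4 → r_n = 432 kN.
R_n = 2 × 421.2 + 8 × 432 = 4298 kN.
Design strength φR_n = 0.75 × 4298 = 3220 kN.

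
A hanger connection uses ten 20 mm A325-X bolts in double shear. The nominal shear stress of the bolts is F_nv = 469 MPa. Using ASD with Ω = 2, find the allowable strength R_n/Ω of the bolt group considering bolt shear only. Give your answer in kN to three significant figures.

A_b = π × 20² / 4 = 314.2 mm².
R_n = F_nv · A_b · n · n_s = 469 × 314.2 × 10 × 2 / 1000 = 2947 kN.
Allowable strength R_n/Ω = 2947 / 2 = 1470 kN.

1470 kN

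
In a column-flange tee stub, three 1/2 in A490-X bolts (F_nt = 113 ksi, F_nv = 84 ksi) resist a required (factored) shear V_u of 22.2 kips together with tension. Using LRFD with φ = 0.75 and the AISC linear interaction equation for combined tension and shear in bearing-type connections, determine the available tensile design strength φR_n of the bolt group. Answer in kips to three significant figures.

A_b = π·0.5²/4 = 0.1963 in²; f_rv = 22.2 / (3 × 0.1963) = 37.69 ksi.
F'_nt = 1.3 F_nt − (F_nt / φF_nv) f_rv = 1.3·113 − (113/(0.75·84))·37.69 = 79.3 ksi, capped at F_nt → F'_nt = 79.3 ksi.
R_n = F'_nt · A_b · n = 79.3 × 0.1963 × 3 = 46.71 kips.
Design strength φR_n = 0.75 × 46.71 = 35 kips.

35 kips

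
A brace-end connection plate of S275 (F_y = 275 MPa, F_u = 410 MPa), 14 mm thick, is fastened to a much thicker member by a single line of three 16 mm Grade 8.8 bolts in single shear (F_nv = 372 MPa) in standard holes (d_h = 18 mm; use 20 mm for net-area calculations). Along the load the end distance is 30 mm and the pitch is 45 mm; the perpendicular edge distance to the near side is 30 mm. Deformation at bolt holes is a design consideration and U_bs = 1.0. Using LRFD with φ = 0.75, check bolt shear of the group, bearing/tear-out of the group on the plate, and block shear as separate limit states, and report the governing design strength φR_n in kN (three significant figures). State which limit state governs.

Bolt shear: A_b = π·16²/4 = 201.1 mm²; R_n = 372 × 201.1 × 3 × 1 / 1000 = 224.4 kN → 0.75 × 224.4 = 168 kN.
Bearing: edge l_c = 21, r_n = 144.6 kN; interior l_c = 27, r_n = 186 kN; R_n = 144.6 + 2·186 = 516.6 kN → 387 kN.
Block shear: A_gv = 1680, A_nv = 980, A_nt = 280 mm²; R_n = min(0.6F_uA_nv, 0.6F_yA_gv) + U_bs·F_u·A_nt = 355.9 kN → 267 kN.
Bolt shear governs: 168 kN.

168 kN (bolt shear governs)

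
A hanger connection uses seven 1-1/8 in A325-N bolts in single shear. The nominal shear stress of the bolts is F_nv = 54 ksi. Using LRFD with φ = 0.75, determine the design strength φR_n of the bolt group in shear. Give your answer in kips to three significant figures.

282 kips

A_b = π × 1.125² / 4 = 0.994 in².
R_n = F_nv · A_b · n · n_s = 54 × 0.994 × 7 × 1 = 375.7 kips.
Design strength φR_n = 0.75 × 375.7 = 282 kips.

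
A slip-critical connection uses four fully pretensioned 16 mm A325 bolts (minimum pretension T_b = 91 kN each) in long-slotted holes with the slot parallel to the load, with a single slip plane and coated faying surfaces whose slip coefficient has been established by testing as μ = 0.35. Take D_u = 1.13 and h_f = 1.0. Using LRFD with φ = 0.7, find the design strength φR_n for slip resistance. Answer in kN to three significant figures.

101 kN

R_n = μ · D_u · h_f · T_b · n_s · n_b = 0.35 × 1.13 × 1.0 × 91 × 1 × 4 = 144 kN.
Design strength φR_n = 0.7 × 144 = 101 kN.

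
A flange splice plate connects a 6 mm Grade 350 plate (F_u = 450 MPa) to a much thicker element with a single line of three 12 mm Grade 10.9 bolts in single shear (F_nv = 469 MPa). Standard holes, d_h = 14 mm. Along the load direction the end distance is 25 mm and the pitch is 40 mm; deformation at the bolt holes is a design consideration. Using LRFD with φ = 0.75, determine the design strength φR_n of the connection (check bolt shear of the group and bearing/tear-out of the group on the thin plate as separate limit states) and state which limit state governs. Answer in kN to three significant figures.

Bolt shear: A_b = π·12²/4 = 113.1 mm²; R_n = 469 × 113.1 × 3 × 1 / 1000 = 159.1 kN → 0.75 × 159.1 = 119 kN.
Bearing (1.2 l_c t F_u ≤ 2.4 d t F_u): upper limit = 2.4·12·6·450 / 1000 = 77.76 kN.
  Edge l_c = 25 − 14/2 = 18 → r_n = 58.32 kN; interior l_c = 40 − 14 = 26 → r_n = 77.76 kN.
  R_n,bearing = 1·58.32 + 2·77.76 = 213.8 kN → 0.75 × 213.8 = 160 kN.
Bolt shear governs: 119 kN.

119 kN (bolt shear governs)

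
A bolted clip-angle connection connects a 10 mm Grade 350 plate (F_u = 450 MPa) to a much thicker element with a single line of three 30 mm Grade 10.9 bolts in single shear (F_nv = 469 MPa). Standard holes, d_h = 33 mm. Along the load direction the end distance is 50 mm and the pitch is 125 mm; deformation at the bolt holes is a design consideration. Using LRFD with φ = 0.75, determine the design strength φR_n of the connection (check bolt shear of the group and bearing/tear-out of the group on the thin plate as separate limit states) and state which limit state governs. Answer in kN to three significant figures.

622 kN (bearing governs)

Bolt shear: A_b = π·30²/4 = 706.9 mm²; R_n = 469 × 706.9 × 3 × 1 / 1000 = 994.5 kN → 0.75 × 994.5 = 746 kN.
Bearing (1.2 l_c t F_u ≤ 2.4 d t F_u): upper limit = 2.4·30·10·450 / 1000 = 324 kN.
  Edge l_c = 50 − 33/2 = 33.5 → r_n = 180.9 kN; interior l_c = 125 − 33 = 92 → r_n = 324 kN.
  R_n,bearing = 1·180.9 + 2·324 = 828.9 kN → 0.75 × 828.9 = 622 kN.
Bearing governs: 622 kN.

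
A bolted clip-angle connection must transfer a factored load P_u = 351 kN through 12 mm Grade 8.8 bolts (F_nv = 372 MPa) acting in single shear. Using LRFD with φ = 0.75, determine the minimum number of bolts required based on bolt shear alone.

A_b = π·12²/4 = 113.1 mm².
Per-bolt design strength φR_n = 0.75 × 372 × 113.1 × 1 / 1000 = 31.55 kN.
n ≥ 351 / 31.55 = 11.12 → use 12 bolts.

12 bolts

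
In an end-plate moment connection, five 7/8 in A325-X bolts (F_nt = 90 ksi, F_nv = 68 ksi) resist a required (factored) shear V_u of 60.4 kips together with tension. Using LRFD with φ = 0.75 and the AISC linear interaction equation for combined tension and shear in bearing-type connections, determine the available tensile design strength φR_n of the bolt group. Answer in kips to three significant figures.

184 kips

A_b = π·0.875²/4 = 0.6013 in²; f_rv = 60.4 / (5 × 0.6013) = 20.09 ksi.
F'_nt = 1.3 F_nt − (F_nt / φF_nv) f_rv = 1.3·90 − (90/(0.75·68))·20.09 = 81.55 ksi, capped at F_nt → F'_nt = 81.55 ksi.
R_n = F'_nt · A_b · n = 81.55 × 0.6013 × 5 = 245.2 kips.
Design strength φR_n = 0.75 × 245.2 = 184 kips.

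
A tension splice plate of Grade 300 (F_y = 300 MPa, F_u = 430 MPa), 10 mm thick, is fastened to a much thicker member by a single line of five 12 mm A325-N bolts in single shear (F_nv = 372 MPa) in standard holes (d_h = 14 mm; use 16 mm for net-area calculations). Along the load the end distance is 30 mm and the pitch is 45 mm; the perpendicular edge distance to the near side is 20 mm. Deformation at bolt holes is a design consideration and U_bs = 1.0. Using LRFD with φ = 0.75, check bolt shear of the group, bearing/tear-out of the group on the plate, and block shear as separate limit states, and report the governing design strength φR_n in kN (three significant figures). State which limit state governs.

Bolt shear: A_b = π·12²/4 = 113.1 mm²; R_n = 372 × 113.1 × 5 × 1 / 1000 = 210.4 kN → 0.75 × 210.4 = 158 kN.
Bearing: edge l_c = 23, r_n = 118.7 kN; interior l_c = 31, r_n = 123.8 kN; R_n = 118.7 + 4·123.8 = 614 kN → 461 kN.
Block shear: A_gv = 2100, A_nv = 1380, A_nt = 120 mm²; R_n = min(0.6F_uA_nv, 0.6F_yA_gv) + U_bs·F_u·A_nt = 407.6 kN → 306 kN.
Bolt shear governs: 158 kN.

158 kN (bolt shear governs)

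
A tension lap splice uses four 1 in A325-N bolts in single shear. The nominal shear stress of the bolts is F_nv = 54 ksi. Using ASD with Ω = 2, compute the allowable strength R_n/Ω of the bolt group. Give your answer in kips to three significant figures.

A_b = π × 1² / 4 = 0.7854 in².
R_n = F_nv · A_b · n · n_s = 54 × 0.7854 × 4 × 1 = 169.6 kips.
Allowable strength R_n/Ω = 169.6 / 2 = 84.8 kips.

84.8 kips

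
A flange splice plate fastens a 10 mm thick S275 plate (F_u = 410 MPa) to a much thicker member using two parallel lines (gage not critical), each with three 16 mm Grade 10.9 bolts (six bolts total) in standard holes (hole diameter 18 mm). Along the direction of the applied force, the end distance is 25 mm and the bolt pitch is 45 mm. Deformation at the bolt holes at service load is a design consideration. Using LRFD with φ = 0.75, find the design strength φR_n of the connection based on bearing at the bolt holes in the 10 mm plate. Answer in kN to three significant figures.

517 kN

Per bolt r_n = 1.2 l_c t F_u ≤ 2.4 d t F_u; upper limit = 2.4 × 16 × 10 × 410 / 1000 = 157.4 kN.
Edge bolt: l_c = 25 − 18/2 = 16 mm → 1.2 × 16 × 10 × 410 / 1000 = 78.72 → r_n = 78.72 kN.
Interior bolts: l_c = 45 − 18 = 27 mm → 1.2 × 27 × 10 × 410 / 1000 = 132.8 → r_n = 132.8 kN.
R_n = 2 × 78.72 + 4 × 132.8 = 688.8 kN.
Design strength φR_n = 0.75 × 688.8 = 517 kN.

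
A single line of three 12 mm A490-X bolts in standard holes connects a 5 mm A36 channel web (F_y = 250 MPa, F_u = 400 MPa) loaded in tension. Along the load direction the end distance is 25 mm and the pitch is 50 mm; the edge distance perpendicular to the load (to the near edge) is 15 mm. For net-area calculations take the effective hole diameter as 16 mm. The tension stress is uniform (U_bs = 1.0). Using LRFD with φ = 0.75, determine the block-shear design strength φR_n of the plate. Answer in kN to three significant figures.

80.8 kN

Shear plane L_v = 25 + 2·50 = 125 mm; A_gv = 125 × 5 = 625 mm².
A_nv = (125 − 2.5·16) × 5 = 425 mm².
A_nt = (15 − 0.5·16) × 5 = 35 mm².
0.6 F_u A_nv = 102 kN; 0.6 F_y A_gv = 93.75 kN → shear yielding governs the shear term.
R_n = 93.75 + 1.0 × 400 × 35 / 1000 = 107.8 kN.
Design strength φR_n = 0.75 × 107.8 = 80.8 kN.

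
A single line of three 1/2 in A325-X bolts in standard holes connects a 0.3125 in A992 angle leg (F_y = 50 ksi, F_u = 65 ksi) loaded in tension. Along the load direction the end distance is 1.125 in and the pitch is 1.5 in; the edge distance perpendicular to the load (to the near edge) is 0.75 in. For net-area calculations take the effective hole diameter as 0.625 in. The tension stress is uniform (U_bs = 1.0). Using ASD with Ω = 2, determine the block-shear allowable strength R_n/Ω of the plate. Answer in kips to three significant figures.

Shear plane L_v = 1.125 + 2·1.5 = 4.125 in; A_gv = 4.125 × 0.3125 = 1.289 in².
A_nv = (4.125 − 2.5·0.625) × 0.3125 = 0.8008 in².
A_nt = (0.75 − 0.5·0.625) × 0.3125 = 0.1367 in².
0.6 F_u A_nv = 31.23 kips; 0.6 F_y A_gv = 38.67 kips → shear rupture governs the shear term.
R_n = 31.23 + 1.0 × 65 × 0.1367 = 40.12 kips.
Allowable strength R_n/Ω = 40.12 / 2 = 20.1 kips.

20.1 kips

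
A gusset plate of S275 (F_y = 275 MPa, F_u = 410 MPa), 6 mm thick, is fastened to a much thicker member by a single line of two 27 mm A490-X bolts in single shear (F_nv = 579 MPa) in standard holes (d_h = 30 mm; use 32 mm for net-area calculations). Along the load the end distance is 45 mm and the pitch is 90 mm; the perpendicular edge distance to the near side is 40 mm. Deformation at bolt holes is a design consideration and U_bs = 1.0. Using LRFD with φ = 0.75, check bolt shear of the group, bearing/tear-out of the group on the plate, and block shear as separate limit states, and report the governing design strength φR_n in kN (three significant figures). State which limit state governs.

Bolt shear: A_b = π·27²/4 = 572.6 mm²; R_n = 579 × 572.6 × 2 × 1 / 1000 = 663 kN → 0.75 × 663 = 497 kN.
Bearing: edge l_c = 30, r_n = 88.56 kN; interior l_c = 60, r_n = 159.4 kN; R_n = 88.56 + 1·159.4 = 248 kN → 186 kN.
Block shear: A_gv = 810, A_nv = 522, A_nt = 144 mm²; R_n = min(0.6F_uA_nv, 0.6F_yA_gv) + U_bs·F_u·A_nt = 187.5 kN → 141 kN.
Block shear governs: 141 kN.

141 kN (block shear governs)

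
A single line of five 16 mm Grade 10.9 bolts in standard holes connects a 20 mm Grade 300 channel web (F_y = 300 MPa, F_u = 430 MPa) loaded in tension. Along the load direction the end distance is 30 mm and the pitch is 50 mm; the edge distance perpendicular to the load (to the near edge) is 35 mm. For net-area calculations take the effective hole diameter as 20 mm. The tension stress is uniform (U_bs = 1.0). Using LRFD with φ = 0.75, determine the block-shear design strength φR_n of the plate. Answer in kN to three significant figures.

Shear plane L_v = 30 + 4·50 = 230 mm; A_gv = 230 × 20 = 4600 mm².
A_nv = (230 − 4.5·20) × 20 = 2800 mm².
A_nt = (35 − 0.5·20) × 20 = 500 mm².
0.6 F_u A_nv = 722.4 kN; 0.6 F_y A_gv = 828 kN → shear rupture governs the shear term.
R_n = 722.4 + 1.0 × 430 × 500 / 1000 = 937.4 kN.
Design strength φR_n = 0.75 × 937.4 = 703 kN.

703 kN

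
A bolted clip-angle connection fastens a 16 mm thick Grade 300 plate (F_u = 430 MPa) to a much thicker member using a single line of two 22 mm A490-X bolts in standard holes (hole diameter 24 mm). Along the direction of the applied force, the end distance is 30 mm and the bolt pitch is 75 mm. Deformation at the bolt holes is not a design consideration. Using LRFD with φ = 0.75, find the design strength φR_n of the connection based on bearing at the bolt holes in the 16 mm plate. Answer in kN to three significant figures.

Per bolt r_n = 1.5 l_c t F_u ≤ 3.0 d t F_u; upper limit = 3.0 × 22 × 16 × 430 / 1000 = 454.1 kN.
Edge bolt: l_c = 30 − 24/2 = 18 mm → 1.5 × 18 × 16 × 430 / 1000 = 185.8 → r_n = 185.8 kN.
Interior bolts: l_c = 75 − 24 = 51 mm → 1.5 × 51 × 16 × 430 / 1000 = 526.3 → r_n = 454.1 kN.
R_n = 1 × 185.8 + 1 × 454.1 = 639.8 kN.
Design strength φR_n = 0.75 × 639.8 = 480 kN.

480 kN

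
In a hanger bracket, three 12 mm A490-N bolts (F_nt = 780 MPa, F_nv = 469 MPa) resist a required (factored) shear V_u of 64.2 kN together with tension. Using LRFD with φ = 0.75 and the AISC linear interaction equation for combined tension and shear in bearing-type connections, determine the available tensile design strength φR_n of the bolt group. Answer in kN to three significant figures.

A_b = π·12²/4 = 113.1 mm²; f_rv = 64.2 × 1000 / (3 × 113.1) = 189.2 MPa.
F'_nt = 1.3 F_nt − (F_nt / φF_nv) f_rv = 1.3·780 − (780/(0.75·469))·189.2 = 594.4 MPa, capped at F_nt → F'_nt = 594.4 MPa.
R_n = F'_nt · A_b · n = 594.4 × 113.1 × 3 / 1000 = 201.7 kN.
Design strength φR_n = 0.75 × 201.7 = 151 kN.

151 kN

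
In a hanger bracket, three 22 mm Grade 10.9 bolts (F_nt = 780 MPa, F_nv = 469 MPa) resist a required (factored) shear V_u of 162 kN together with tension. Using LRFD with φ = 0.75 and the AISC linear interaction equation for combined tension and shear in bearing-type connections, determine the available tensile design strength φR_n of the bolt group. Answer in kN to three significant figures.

A_b = π·22²/4 = 380.1 mm²; f_rv = 162 × 1000 / (3 × 380.1) = 142.1 MPa.
F'_nt = 1.3 F_nt − (F_nt / φF_nv) f_rv = 1.3·780 − (780/(0.75·469))·142.1 = 699 MPa, capped at F_nt → F'_nt = 699 MPa.
R_n = F'_nt · A_b · n = 699 × 380.1 × 3 / 1000 = 797.1 kN.
Design strength φR_n = 0.75 × 797.1 = 598 kN.

598 kN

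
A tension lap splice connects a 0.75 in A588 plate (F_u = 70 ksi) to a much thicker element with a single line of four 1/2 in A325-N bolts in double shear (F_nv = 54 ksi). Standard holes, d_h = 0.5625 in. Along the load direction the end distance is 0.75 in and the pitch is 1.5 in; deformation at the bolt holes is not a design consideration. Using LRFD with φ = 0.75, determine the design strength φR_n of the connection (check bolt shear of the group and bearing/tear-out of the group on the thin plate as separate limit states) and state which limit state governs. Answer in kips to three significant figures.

63.6 kips (bolt shear governs)

Bolt shear: A_b = π·0.5²/4 = 0.1963 in²; R_n = 54 × 0.1963 × 4 × 2 = 84.82 kips → 0.75 × 84.82 = 63.6 kips.
Bearing (1.5 l_c t F_u ≤ 3.0 d t F_u): upper limit = 3.0·0.5·0.75·70 = 78.75 kips.
  Edge l_c = 0.75 − 0.5625/2 = 0.4688 → r_n = 36.91 kips; interior l_c = 1.5 − 0.5625 = 0.9375 → r_n = 73.83 kips.
  R_n,bearing = 1·36.91 + 3·73.83 = 258.4 kips → 0.75 × 258.4 = 194 kips.
Bolt shear governs: 63.6 kips.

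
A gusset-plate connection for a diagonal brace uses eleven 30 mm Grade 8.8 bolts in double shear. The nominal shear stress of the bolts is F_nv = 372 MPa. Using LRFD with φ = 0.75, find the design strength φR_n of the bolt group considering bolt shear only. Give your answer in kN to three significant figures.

4340 kN

A_b = π × 30² / 4 = 706.9 mm².
R_n = F_nv · A_b · n · n_s = 372 × 706.9 × 11 × 2 / 1000 = 5785 kN.
Design strength φR_n = 0.75 × 5785 = 4340 kN.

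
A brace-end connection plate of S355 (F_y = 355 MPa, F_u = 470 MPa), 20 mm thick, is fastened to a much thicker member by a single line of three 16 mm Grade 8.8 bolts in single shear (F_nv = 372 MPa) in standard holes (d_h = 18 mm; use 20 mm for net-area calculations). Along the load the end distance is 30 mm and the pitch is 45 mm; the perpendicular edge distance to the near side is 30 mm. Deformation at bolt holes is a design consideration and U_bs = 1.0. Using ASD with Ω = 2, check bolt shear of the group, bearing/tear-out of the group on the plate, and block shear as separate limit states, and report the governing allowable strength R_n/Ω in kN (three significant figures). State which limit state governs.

112 kN (bolt shear governs)

Bolt shear: A_b = π·16²/4 = 201.1 mm²; R_n = 372 × 201.1 × 3 × 1 / 1000 = 224.4 kN → 224.4 / 2 = 112 kN.
Bearing: edge l_c = 21, r_n = 236.9 kN; interior l_c = 27, r_n = 304.6 kN; R_n = 236.9 + 2·304.6 = 846 kN → 423 kN.
Block shear: A_gv = 2400, A_nv = 1400, A_nt = 400 mm²; R_n = min(0.6F_uA_nv, 0.6F_yA_gv) + U_bs·F_u·A_nt = 582.8 kN → 291 kN.
Bolt shear governs: 112 kN.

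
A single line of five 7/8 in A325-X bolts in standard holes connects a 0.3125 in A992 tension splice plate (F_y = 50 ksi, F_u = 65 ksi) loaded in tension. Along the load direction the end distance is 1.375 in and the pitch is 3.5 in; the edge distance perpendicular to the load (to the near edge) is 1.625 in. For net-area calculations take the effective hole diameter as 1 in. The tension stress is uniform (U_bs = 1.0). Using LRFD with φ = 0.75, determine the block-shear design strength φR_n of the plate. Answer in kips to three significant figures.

Shear plane L_v = 1.375 + 4·3.5 = 15.38 in; A_gv = 15.38 × 0.3125 = 4.805 in².
A_nv = (15.38 − 4.5·1) × 0.3125 = 3.398 in².
A_nt = (1.625 − 0.5·1) × 0.3125 = 0.3516 in².
0.6 F_u A_nv = 132.5 kips; 0.6 F_y A_gv = 144.1 kips → shear rupture governs the shear term.
R_n = 132.5 + 1.0 × 65 × 0.3516 = 155.4 kips.
Design strength φR_n = 0.75 × 155.4 = 117 kips.

117 kips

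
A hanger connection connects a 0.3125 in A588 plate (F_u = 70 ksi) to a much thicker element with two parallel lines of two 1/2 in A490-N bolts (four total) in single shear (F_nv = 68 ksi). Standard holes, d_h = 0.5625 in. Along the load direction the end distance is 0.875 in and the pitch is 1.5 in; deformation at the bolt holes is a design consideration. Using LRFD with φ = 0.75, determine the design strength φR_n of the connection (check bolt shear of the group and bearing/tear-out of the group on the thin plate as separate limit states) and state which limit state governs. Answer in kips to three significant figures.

40.1 kips (bolt shear governs)

Bolt shear: A_b = π·0.5²/4 = 0.1963 in²; R_n = 68 × 0.1963 × 4 × 1 = 53.41 kips → 0.75 × 53.41 = 40.1 kips.
Bearing (1.2 l_c t F_u ≤ 2.4 d t F_u): upper limit = 2.4·0.5·0.3125·70 = 26.25 kips.
  Edge l_c = 0.875 − 0.5625/2 = 0.5938 → r_n = 15.59 kips; interior l_c = 1.5 − 0.5625 = 0.9375 → r_n = 24.61 kips.
  R_n,bearing = 2·15.59 + 2·24.61 = 80.39 kips → 0.75 × 80.39 = 60.3 kips.
Bolt shear governs: 40.1 kips.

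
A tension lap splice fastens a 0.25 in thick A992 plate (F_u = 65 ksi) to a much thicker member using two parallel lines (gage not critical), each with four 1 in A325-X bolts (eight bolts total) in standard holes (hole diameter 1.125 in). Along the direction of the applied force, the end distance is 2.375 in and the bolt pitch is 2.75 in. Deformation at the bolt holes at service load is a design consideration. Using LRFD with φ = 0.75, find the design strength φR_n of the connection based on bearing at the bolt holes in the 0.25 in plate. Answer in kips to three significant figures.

196 kips

Per bolt r_n = 1.2 l_c t F_u ≤ 2.4 d t F_u; upper limit = 2.4 × 1 × 0.25 × 65 = 39 kips.
Edge bolt: l_c = 2.375 − 1.125/2 = 1.812 in → 1.2 × 1.812 × 0.25 × 65 = 35.34 → r_n = 35.34 kips.
Interior bolts: l_c = 2.75 − 1.125 = 1.625 in → 1.2 × 1.625 × 0.25 × 65 = 31.69 → r_n = 31.69 kips.
R_n = 2 × 35.34 + 6 × 31.69 = 260.8 kips.
Design strength φR_n = 0.75 × 260.8 = 196 kips.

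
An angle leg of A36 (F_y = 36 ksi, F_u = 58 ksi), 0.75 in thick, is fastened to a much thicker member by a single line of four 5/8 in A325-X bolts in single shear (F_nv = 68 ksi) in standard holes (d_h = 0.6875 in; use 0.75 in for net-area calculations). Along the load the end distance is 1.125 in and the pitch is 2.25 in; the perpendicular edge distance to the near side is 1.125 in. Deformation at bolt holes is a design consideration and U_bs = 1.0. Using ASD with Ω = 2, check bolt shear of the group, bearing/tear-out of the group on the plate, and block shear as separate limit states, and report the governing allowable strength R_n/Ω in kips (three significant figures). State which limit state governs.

Bolt shear: A_b = π·0.625²/4 = 0.3068 in²; R_n = 68 × 0.3068 × 4 × 1 = 83.45 kips → 83.45 / 2 = 41.7 kips.
Bearing: edge l_c = 0.7812, r_n = 40.78 kips; interior l_c = 1.562, r_n = 65.25 kips; R_n = 40.78 + 3·65.25 = 236.5 kips → 118 kips.
Block shear: A_gv = 5.906, A_nv = 3.938, A_nt = 0.5625 in²; R_n = min(0.6F_uA_nv, 0.6F_yA_gv) + U_bs·F_u·A_nt = 160.2 kips → 80.1 kips.
Bolt shear governs: 41.7 kips.

41.7 kips (bolt shear governs)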